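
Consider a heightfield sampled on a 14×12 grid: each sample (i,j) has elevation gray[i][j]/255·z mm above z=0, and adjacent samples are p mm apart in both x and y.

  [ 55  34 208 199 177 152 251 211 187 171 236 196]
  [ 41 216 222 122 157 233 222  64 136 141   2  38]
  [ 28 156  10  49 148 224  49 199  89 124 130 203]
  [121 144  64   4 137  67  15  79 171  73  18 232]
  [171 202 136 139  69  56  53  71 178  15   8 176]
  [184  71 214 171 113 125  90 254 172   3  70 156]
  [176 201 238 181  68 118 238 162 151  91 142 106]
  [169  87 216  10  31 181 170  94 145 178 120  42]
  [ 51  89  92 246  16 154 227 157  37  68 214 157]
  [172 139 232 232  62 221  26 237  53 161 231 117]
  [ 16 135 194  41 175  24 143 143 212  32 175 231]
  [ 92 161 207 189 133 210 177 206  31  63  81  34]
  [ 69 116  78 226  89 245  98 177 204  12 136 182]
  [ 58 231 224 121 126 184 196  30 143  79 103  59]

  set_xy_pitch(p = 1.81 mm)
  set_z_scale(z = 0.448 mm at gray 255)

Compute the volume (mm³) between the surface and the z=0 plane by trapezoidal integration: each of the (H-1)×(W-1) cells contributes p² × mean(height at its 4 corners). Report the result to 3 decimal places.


107.685

height_mm = gray/255 × 0.448; cell vol = 1.81² × mean(4 corners)
unit = 1.81² × 0.448 / (4×255) = 0.00143891 mm³ per gray-sum
row 0: Σ corner-gray over 11 cells = 7012  → 10.0897
row 1: Σ corner-gray over 11 cells = 5696  → 8.1961
row 2: Σ corner-gray over 11 cells = 4484  → 6.4521
row 3: Σ corner-gray over 11 cells = 4098  → 5.8967
row 4: Σ corner-gray over 11 cells = 5107  → 7.3485
row 5: Σ corner-gray over 11 cells = 6368  → 9.1630
row 6: Σ corner-gray over 11 cells = 6137  → 8.8306
row 7: Σ corner-gray over 11 cells = 5483  → 7.8896
row 8: Σ corner-gray over 11 cells = 6285  → 9.0436
row 9: Σ corner-gray over 11 cells = 6272  → 9.0249
row 10: Σ corner-gray over 11 cells = 5837  → 8.3989
row 11: Σ corner-gray over 11 cells = 6055  → 8.7126
row 12: Σ corner-gray over 11 cells = 6004  → 8.6392
Σ rows: total corner-gray = 74838  → 107.6855 mm³


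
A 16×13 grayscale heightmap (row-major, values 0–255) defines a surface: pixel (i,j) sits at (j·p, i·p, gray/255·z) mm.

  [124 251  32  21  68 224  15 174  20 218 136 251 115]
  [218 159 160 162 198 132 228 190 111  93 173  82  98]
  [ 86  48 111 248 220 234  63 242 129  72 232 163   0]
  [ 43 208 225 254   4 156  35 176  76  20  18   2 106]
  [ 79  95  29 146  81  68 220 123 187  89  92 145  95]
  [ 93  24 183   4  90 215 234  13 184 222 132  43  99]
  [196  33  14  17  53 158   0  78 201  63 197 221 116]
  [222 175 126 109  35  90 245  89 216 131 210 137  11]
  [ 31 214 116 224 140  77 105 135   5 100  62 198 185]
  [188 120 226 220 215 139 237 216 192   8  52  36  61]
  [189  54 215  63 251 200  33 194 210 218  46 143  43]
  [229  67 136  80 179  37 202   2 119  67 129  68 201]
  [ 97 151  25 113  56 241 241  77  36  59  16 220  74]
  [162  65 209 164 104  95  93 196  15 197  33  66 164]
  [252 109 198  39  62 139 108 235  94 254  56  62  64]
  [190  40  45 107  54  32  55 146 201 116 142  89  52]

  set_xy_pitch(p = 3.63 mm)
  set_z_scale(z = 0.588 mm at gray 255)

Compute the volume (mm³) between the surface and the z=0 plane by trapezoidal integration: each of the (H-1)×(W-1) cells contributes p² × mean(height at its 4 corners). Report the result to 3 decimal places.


height_mm = gray/255 × 0.588; cell vol = 3.63² × mean(4 corners)
unit = 3.63² × 0.588 / (4×255) = 0.0075961 mm³ per gray-sum
row 0: Σ corner-gray over 12 cells = 6751  → 51.2812
row 1: Σ corner-gray over 12 cells = 7302  → 55.4667
row 2: Σ corner-gray over 12 cells = 6107  → 46.3894
row 3: Σ corner-gray over 12 cells = 5221  → 39.6592
row 4: Σ corner-gray over 12 cells = 5604  → 42.5685
row 5: Σ corner-gray over 12 cells = 5262  → 39.9707
row 6: Σ corner-gray over 12 cells = 5741  → 43.6092
row 7: Σ corner-gray over 12 cells = 6327  → 48.0605
row 8: Σ corner-gray over 12 cells = 6539  → 49.6709
row 9: Σ corner-gray over 12 cells = 7057  → 53.6056
row 10: Σ corner-gray over 12 cells = 6088  → 46.2450
row 11: Σ corner-gray over 12 cells = 5243  → 39.8263
row 12: Σ corner-gray over 12 cells = 5441  → 41.3304
row 13: Σ corner-gray over 12 cells = 5828  → 44.2700
row 14: Σ corner-gray over 12 cells = 5324  → 40.4416
Σ rows: total corner-gray = 89835  → 682.3952 mm³

682.395


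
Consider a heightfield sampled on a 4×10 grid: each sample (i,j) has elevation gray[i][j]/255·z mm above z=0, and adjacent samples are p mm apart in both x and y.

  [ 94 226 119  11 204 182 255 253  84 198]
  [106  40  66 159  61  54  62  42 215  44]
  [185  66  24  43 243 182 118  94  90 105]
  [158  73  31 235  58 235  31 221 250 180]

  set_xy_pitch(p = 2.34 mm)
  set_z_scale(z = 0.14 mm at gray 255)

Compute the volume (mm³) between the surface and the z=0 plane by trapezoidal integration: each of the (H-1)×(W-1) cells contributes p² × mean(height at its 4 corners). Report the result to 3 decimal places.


height_mm = gray/255 × 0.14; cell vol = 2.34² × mean(4 corners)
unit = 2.34² × 0.14 / (4×255) = 0.000751553 mm³ per gray-sum
row 0: Σ corner-gray over 9 cells = 4508  → 3.3880
row 1: Σ corner-gray over 9 cells = 3558  → 2.6740
row 2: Σ corner-gray over 9 cells = 4616  → 3.4692
Σ rows: total corner-gray = 12682  → 9.5312 mm³

9.531


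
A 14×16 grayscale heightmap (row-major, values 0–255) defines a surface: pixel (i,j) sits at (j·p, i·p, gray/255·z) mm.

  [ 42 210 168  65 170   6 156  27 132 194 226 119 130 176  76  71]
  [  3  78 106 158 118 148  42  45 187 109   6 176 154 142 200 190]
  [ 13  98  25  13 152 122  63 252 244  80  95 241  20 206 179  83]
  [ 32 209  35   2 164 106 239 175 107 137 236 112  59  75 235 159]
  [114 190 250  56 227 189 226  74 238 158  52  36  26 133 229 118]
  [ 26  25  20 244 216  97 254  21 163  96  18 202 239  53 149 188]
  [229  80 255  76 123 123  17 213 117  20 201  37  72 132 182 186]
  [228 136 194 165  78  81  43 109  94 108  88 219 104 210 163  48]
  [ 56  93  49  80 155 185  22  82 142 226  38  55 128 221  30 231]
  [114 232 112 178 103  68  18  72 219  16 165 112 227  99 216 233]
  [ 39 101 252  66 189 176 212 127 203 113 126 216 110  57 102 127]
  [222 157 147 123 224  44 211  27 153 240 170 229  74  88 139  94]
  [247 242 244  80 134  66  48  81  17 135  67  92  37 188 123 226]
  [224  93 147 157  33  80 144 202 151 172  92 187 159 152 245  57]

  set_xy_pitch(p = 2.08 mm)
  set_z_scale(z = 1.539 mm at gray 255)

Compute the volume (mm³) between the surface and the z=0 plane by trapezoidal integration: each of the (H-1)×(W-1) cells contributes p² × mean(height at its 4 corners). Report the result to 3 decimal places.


height_mm = gray/255 × 1.539; cell vol = 2.08² × mean(4 corners)
unit = 2.08² × 1.539 / (4×255) = 0.00652777 mm³ per gray-sum
row 0: Σ corner-gray over 15 cells = 7354  → 48.0053
row 1: Σ corner-gray over 15 cells = 7207  → 47.0457
row 2: Σ corner-gray over 15 cells = 7649  → 49.9309
row 3: Σ corner-gray over 15 cells = 8373  → 54.6571
row 4: Σ corner-gray over 15 cells = 8208  → 53.5800
row 5: Σ corner-gray over 15 cells = 7519  → 49.0823
row 6: Σ corner-gray over 15 cells = 7571  → 49.4218
row 7: Σ corner-gray over 15 cells = 7159  → 46.7323
row 8: Σ corner-gray over 15 cells = 7320  → 47.7833
row 9: Σ corner-gray over 15 cells = 8287  → 54.0957
row 10: Σ corner-gray over 15 cells = 8634  → 56.3608
row 11: Σ corner-gray over 15 cells = 7949  → 51.8893
row 12: Σ corner-gray over 15 cells = 7890  → 51.5041
Σ rows: total corner-gray = 101120  → 660.0885 mm³

660.089


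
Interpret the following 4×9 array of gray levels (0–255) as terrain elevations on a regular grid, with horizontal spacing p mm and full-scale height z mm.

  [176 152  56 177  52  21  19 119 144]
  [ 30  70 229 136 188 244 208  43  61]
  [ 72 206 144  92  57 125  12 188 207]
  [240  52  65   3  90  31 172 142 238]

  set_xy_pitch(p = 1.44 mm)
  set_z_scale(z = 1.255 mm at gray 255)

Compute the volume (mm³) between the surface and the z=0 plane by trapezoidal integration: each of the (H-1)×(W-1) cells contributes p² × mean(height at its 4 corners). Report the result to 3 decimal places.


height_mm = gray/255 × 1.255; cell vol = 1.44² × mean(4 corners)
unit = 1.44² × 1.255 / (4×255) = 0.00255134 mm³ per gray-sum
row 0: Σ corner-gray over 8 cells = 3839  → 9.7946
row 1: Σ corner-gray over 8 cells = 4254  → 10.8534
row 2: Σ corner-gray over 8 cells = 3515  → 8.9680
Σ rows: total corner-gray = 11608  → 29.6160 mm³

29.616


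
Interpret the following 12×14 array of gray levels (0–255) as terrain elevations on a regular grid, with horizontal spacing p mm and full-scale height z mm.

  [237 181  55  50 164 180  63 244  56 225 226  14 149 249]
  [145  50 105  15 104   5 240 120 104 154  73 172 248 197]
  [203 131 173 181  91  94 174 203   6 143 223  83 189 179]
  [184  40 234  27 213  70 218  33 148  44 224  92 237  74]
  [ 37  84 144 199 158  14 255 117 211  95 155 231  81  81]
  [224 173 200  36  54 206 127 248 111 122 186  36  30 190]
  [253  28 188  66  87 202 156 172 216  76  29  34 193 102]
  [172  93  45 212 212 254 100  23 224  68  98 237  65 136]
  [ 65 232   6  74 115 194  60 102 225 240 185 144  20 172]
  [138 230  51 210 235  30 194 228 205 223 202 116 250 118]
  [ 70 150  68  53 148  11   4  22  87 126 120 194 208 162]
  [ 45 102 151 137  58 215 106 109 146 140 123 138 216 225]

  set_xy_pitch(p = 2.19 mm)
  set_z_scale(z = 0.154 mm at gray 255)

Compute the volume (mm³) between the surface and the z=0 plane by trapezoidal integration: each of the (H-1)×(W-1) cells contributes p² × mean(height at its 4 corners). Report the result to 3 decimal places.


height_mm = gray/255 × 0.154; cell vol = 2.19² × mean(4 corners)
unit = 2.19² × 0.154 / (4×255) = 0.000724117 mm³ per gray-sum
row 0: Σ corner-gray over 13 cells = 6822  → 4.9399
row 1: Σ corner-gray over 13 cells = 6886  → 4.9863
row 2: Σ corner-gray over 13 cells = 7182  → 5.2006
row 3: Σ corner-gray over 13 cells = 7024  → 5.0862
row 4: Σ corner-gray over 13 cells = 7078  → 5.1253
row 5: Σ corner-gray over 13 cells = 6721  → 4.8668
row 6: Σ corner-gray over 13 cells = 6819  → 4.9378
row 7: Σ corner-gray over 13 cells = 7001  → 5.0695
row 8: Σ corner-gray over 13 cells = 8035  → 5.8183
row 9: Σ corner-gray over 13 cells = 7218  → 5.2267
row 10: Σ corner-gray over 13 cells = 6166  → 4.4649
Σ rows: total corner-gray = 76952  → 55.7223 mm³

55.722


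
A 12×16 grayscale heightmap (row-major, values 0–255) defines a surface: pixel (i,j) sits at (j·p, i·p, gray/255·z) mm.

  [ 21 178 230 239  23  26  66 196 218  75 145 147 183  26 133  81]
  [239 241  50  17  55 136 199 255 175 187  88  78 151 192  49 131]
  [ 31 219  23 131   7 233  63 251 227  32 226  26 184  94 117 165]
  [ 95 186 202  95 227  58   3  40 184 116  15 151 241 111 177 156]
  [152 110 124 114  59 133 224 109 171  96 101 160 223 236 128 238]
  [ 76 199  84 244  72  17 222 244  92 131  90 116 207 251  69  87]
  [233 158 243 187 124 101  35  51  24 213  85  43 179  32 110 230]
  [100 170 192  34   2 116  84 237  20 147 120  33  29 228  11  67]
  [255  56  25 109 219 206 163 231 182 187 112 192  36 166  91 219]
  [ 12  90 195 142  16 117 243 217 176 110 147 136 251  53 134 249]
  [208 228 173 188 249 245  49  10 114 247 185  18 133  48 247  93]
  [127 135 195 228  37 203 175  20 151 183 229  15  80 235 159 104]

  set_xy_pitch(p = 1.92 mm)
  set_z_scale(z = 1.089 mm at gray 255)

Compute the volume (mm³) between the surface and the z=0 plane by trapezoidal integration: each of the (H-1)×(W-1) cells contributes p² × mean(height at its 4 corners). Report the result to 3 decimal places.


height_mm = gray/255 × 1.089; cell vol = 1.92² × mean(4 corners)
unit = 1.92² × 1.089 / (4×255) = 0.00393577 mm³ per gray-sum
row 0: Σ corner-gray over 15 cells = 7988  → 31.4390
row 1: Σ corner-gray over 15 cells = 7978  → 31.3996
row 2: Σ corner-gray over 15 cells = 7725  → 30.4039
row 3: Σ corner-gray over 15 cells = 8229  → 32.3875
row 4: Σ corner-gray over 15 cells = 8605  → 33.8673
row 5: Σ corner-gray over 15 cells = 7872  → 30.9824
row 6: Σ corner-gray over 15 cells = 6646  → 26.1572
row 7: Σ corner-gray over 15 cells = 7437  → 29.2704
row 8: Σ corner-gray over 15 cells = 8739  → 34.3947
row 9: Σ corner-gray over 15 cells = 8884  → 34.9654
row 10: Σ corner-gray over 15 cells = 8890  → 34.9890
Σ rows: total corner-gray = 88993  → 350.2563 mm³

350.256


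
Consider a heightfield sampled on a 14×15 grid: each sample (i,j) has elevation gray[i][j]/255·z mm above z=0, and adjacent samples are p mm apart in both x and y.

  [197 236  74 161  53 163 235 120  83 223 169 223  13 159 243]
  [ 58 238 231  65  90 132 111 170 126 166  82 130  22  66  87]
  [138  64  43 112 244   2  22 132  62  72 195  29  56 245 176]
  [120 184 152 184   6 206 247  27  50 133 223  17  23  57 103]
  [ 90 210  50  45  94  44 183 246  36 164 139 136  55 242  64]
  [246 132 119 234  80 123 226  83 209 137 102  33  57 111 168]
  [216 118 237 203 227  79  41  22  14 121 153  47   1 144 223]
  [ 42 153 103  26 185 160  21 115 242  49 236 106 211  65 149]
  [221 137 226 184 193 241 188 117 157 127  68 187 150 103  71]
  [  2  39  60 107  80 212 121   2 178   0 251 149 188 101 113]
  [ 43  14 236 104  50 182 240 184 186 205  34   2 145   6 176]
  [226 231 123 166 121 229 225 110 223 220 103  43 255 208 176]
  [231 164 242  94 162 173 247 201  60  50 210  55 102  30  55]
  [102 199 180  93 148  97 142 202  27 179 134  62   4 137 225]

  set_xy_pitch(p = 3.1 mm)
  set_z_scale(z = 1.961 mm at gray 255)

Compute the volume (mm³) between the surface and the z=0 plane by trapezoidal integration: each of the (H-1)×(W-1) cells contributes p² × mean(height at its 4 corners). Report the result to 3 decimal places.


height_mm = gray/255 × 1.961; cell vol = 3.1² × mean(4 corners)
unit = 3.1² × 1.961 / (4×255) = 0.0184757 mm³ per gray-sum
row 0: Σ corner-gray over 14 cells = 7667  → 141.6532
row 1: Σ corner-gray over 14 cells = 6273  → 115.8980
row 2: Σ corner-gray over 14 cells = 6111  → 112.9050
row 3: Σ corner-gray over 14 cells = 6683  → 123.4731
row 4: Σ corner-gray over 14 cells = 7148  → 132.0643
row 5: Σ corner-gray over 14 cells = 6959  → 128.5724
row 6: Σ corner-gray over 14 cells = 6788  → 125.4130
row 7: Σ corner-gray over 14 cells = 7983  → 147.4915
row 8: Σ corner-gray over 14 cells = 7539  → 139.2883
row 9: Σ corner-gray over 14 cells = 6486  → 119.8334
row 10: Σ corner-gray over 14 cells = 8311  → 153.5515
row 11: Σ corner-gray over 14 cells = 8782  → 162.2536
row 12: Σ corner-gray over 14 cells = 7401  → 136.7386
Σ rows: total corner-gray = 94131  → 1739.1357 mm³

1739.136


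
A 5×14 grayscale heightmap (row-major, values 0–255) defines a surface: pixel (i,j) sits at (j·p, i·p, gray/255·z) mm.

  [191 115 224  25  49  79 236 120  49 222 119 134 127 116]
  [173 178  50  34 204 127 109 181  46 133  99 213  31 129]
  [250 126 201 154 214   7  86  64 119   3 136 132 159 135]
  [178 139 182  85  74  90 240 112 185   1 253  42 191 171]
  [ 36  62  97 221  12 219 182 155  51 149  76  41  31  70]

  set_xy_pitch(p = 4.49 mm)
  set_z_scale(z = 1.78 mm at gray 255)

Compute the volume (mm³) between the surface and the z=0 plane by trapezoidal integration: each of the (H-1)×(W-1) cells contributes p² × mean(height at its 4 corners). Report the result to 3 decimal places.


height_mm = gray/255 × 1.78; cell vol = 4.49² × mean(4 corners)
unit = 4.49² × 1.78 / (4×255) = 0.0351814 mm³ per gray-sum
row 0: Σ corner-gray over 13 cells = 6417  → 225.7587
row 1: Σ corner-gray over 13 cells = 6299  → 221.6073
row 2: Σ corner-gray over 13 cells = 6724  → 236.5594
row 3: Σ corner-gray over 13 cells = 6235  → 219.3557
Σ rows: total corner-gray = 25675  → 903.2812 mm³

903.281


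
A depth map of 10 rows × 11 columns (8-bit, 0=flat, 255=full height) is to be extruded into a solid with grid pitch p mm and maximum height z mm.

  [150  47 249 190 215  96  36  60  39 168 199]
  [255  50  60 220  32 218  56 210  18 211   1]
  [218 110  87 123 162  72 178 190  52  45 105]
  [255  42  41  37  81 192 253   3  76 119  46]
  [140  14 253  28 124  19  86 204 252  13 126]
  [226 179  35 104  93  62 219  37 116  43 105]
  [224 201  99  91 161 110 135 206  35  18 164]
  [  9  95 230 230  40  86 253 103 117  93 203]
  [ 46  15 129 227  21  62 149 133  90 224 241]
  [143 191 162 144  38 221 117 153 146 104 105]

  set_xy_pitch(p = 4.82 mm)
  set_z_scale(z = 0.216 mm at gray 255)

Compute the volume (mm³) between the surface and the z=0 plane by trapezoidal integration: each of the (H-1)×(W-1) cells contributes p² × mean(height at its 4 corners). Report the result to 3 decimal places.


height_mm = gray/255 × 0.216; cell vol = 4.82² × mean(4 corners)
unit = 4.82² × 0.216 / (4×255) = 0.0049198 mm³ per gray-sum
row 0: Σ corner-gray over 10 cells = 4955  → 24.3776
row 1: Σ corner-gray over 10 cells = 4767  → 23.4527
row 2: Σ corner-gray over 10 cells = 4350  → 21.4011
row 3: Σ corner-gray over 10 cells = 4241  → 20.8649
row 4: Σ corner-gray over 10 cells = 4359  → 21.4454
row 5: Σ corner-gray over 10 cells = 4607  → 22.6655
row 6: Σ corner-gray over 10 cells = 5206  → 25.6125
row 7: Σ corner-gray over 10 cells = 5093  → 25.0566
row 8: Σ corner-gray over 10 cells = 5187  → 25.5190
Σ rows: total corner-gray = 42765  → 210.3953 mm³

210.395


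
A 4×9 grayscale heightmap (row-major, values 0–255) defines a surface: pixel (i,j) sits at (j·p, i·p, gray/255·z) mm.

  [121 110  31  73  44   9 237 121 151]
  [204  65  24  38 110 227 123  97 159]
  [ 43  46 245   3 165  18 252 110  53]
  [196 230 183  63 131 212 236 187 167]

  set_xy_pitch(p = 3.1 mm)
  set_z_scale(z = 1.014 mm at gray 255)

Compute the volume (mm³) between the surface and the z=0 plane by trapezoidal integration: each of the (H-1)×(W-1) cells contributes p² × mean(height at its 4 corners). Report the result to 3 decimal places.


108.709

height_mm = gray/255 × 1.014; cell vol = 3.1² × mean(4 corners)
unit = 3.1² × 1.014 / (4×255) = 0.00955347 mm³ per gray-sum
row 0: Σ corner-gray over 8 cells = 3253  → 31.0774
row 1: Σ corner-gray over 8 cells = 3505  → 33.4849
row 2: Σ corner-gray over 8 cells = 4621  → 44.1466
Σ rows: total corner-gray = 11379  → 108.7089 mm³


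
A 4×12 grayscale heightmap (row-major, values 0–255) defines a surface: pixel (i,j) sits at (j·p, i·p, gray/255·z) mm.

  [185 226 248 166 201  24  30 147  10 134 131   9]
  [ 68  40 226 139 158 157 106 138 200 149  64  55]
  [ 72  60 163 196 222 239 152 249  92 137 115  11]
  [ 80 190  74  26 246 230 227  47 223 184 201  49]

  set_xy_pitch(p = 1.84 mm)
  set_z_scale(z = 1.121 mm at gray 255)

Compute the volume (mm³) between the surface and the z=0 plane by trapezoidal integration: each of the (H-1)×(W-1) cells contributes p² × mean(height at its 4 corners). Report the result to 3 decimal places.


height_mm = gray/255 × 1.121; cell vol = 1.84² × mean(4 corners)
unit = 1.84² × 1.121 / (4×255) = 0.00372084 mm³ per gray-sum
row 0: Σ corner-gray over 11 cells = 5705  → 21.2274
row 1: Σ corner-gray over 11 cells = 6210  → 23.1064
row 2: Σ corner-gray over 11 cells = 6758  → 25.1454
Σ rows: total corner-gray = 18673  → 69.4793 mm³

69.479


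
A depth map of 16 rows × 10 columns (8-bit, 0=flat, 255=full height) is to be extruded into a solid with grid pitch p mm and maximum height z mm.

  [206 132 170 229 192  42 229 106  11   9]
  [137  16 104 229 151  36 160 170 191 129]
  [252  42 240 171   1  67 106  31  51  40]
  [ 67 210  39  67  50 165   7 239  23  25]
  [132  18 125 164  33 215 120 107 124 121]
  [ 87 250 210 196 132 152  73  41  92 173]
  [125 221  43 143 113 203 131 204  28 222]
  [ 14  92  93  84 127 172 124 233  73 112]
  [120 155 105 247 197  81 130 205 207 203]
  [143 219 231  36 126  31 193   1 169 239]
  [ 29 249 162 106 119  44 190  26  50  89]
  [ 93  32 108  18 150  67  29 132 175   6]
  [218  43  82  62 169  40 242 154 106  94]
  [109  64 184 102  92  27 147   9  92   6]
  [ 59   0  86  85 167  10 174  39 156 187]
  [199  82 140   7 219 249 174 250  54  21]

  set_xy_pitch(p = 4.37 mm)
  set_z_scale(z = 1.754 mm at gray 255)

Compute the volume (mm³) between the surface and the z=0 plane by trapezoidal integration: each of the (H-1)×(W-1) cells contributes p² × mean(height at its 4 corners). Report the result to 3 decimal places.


2087.422

height_mm = gray/255 × 1.754; cell vol = 4.37² × mean(4 corners)
unit = 4.37² × 1.754 / (4×255) = 0.0328392 mm³ per gray-sum
row 0: Σ corner-gray over 9 cells = 4817  → 158.1863
row 1: Σ corner-gray over 9 cells = 4090  → 134.3122
row 2: Σ corner-gray over 9 cells = 3402  → 111.7189
row 3: Σ corner-gray over 9 cells = 3757  → 123.3768
row 4: Σ corner-gray over 9 cells = 4617  → 151.6185
row 5: Σ corner-gray over 9 cells = 5071  → 166.5275
row 6: Σ corner-gray over 9 cells = 4641  → 152.4066
row 7: Σ corner-gray over 9 cells = 5099  → 167.4470
row 8: Σ corner-gray over 9 cells = 5371  → 176.3792
row 9: Σ corner-gray over 9 cells = 4404  → 144.6237
row 10: Σ corner-gray over 9 cells = 3531  → 115.9551
row 11: Σ corner-gray over 9 cells = 3629  → 119.1734
row 12: Σ corner-gray over 9 cells = 3657  → 120.0929
row 13: Σ corner-gray over 9 cells = 3229  → 106.0377
row 14: Σ corner-gray over 9 cells = 4250  → 139.5665
Σ rows: total corner-gray = 63565  → 2087.4224 mm³


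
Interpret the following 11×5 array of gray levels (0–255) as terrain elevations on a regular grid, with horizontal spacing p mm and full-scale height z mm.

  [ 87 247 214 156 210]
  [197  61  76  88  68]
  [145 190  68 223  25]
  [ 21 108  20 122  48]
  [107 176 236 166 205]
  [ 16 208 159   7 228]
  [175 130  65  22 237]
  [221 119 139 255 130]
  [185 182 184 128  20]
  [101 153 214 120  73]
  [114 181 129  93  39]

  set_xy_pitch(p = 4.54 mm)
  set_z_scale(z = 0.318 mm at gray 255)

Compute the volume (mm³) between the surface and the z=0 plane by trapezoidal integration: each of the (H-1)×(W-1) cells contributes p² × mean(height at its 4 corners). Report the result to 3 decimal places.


137.323

height_mm = gray/255 × 0.318; cell vol = 4.54² × mean(4 corners)
unit = 4.54² × 0.318 / (4×255) = 0.00642597 mm³ per gray-sum
row 0: Σ corner-gray over 4 cells = 2246  → 14.4327
row 1: Σ corner-gray over 4 cells = 1847  → 11.8688
row 2: Σ corner-gray over 4 cells = 1701  → 10.9306
row 3: Σ corner-gray over 4 cells = 2037  → 13.0897
row 4: Σ corner-gray over 4 cells = 2460  → 15.8079
row 5: Σ corner-gray over 4 cells = 1838  → 11.8109
row 6: Σ corner-gray over 4 cells = 2223  → 14.2849
row 7: Σ corner-gray over 4 cells = 2570  → 16.5147
row 8: Σ corner-gray over 4 cells = 2341  → 15.0432
row 9: Σ corner-gray over 4 cells = 2107  → 13.5395
Σ rows: total corner-gray = 21370  → 137.3230 mm³


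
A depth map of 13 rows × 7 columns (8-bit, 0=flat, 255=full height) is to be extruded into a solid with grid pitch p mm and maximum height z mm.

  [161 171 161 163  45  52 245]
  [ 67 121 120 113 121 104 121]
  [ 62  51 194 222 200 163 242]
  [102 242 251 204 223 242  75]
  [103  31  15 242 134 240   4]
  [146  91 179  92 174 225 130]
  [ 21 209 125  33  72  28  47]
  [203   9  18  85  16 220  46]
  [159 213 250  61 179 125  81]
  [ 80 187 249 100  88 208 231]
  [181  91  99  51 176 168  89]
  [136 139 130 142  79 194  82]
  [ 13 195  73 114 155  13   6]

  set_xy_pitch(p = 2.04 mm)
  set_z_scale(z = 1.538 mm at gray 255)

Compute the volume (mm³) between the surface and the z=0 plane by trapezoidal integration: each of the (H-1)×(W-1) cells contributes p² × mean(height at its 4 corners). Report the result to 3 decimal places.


241.445

height_mm = gray/255 × 1.538; cell vol = 2.04² × mean(4 corners)
unit = 2.04² × 1.538 / (4×255) = 0.00627504 mm³ per gray-sum
row 0: Σ corner-gray over 6 cells = 2936  → 18.4235
row 1: Σ corner-gray over 6 cells = 3310  → 20.7704
row 2: Σ corner-gray over 6 cells = 4465  → 28.0181
row 3: Σ corner-gray over 6 cells = 3932  → 24.6735
row 4: Σ corner-gray over 6 cells = 3229  → 20.2621
row 5: Σ corner-gray over 6 cells = 2800  → 17.5701
row 6: Σ corner-gray over 6 cells = 1947  → 12.2175
row 7: Σ corner-gray over 6 cells = 2841  → 17.8274
row 8: Σ corner-gray over 6 cells = 3871  → 24.2907
row 9: Σ corner-gray over 6 cells = 3415  → 21.4293
row 10: Σ corner-gray over 6 cells = 3026  → 18.9883
row 11: Σ corner-gray over 6 cells = 2705  → 16.9740
Σ rows: total corner-gray = 38477  → 241.4447 mm³


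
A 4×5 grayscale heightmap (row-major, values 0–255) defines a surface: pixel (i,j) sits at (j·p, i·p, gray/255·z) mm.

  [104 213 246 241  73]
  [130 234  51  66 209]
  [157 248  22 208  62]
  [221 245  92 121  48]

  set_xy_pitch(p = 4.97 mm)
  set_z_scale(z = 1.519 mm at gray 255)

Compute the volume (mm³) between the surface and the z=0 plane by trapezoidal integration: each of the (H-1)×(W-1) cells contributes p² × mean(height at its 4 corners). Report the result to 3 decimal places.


height_mm = gray/255 × 1.519; cell vol = 4.97² × mean(4 corners)
unit = 4.97² × 1.519 / (4×255) = 0.036785 mm³ per gray-sum
row 0: Σ corner-gray over 4 cells = 2618  → 96.3030
row 1: Σ corner-gray over 4 cells = 2216  → 81.5155
row 2: Σ corner-gray over 4 cells = 2360  → 86.8125
Σ rows: total corner-gray = 7194  → 264.6311 mm³

264.631


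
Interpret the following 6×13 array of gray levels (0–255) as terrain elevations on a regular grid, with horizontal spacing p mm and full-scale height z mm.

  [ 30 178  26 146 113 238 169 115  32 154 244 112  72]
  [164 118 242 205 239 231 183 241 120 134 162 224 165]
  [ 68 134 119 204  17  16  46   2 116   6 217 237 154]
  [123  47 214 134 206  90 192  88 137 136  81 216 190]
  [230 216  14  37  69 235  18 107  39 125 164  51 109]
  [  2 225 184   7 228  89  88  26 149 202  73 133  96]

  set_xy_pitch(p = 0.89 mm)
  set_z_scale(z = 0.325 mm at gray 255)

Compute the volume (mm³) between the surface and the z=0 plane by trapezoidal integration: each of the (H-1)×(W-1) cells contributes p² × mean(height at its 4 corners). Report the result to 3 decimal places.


8.022

height_mm = gray/255 × 0.325; cell vol = 0.89² × mean(4 corners)
unit = 0.89² × 0.325 / (4×255) = 0.000252385 mm³ per gray-sum
row 0: Σ corner-gray over 12 cells = 7683  → 1.9391
row 1: Σ corner-gray over 12 cells = 6977  → 1.7609
row 2: Σ corner-gray over 12 cells = 5845  → 1.4752
row 3: Σ corner-gray over 12 cells = 5884  → 1.4850
row 4: Σ corner-gray over 12 cells = 5395  → 1.3616
Σ rows: total corner-gray = 31784  → 8.0218 mm³


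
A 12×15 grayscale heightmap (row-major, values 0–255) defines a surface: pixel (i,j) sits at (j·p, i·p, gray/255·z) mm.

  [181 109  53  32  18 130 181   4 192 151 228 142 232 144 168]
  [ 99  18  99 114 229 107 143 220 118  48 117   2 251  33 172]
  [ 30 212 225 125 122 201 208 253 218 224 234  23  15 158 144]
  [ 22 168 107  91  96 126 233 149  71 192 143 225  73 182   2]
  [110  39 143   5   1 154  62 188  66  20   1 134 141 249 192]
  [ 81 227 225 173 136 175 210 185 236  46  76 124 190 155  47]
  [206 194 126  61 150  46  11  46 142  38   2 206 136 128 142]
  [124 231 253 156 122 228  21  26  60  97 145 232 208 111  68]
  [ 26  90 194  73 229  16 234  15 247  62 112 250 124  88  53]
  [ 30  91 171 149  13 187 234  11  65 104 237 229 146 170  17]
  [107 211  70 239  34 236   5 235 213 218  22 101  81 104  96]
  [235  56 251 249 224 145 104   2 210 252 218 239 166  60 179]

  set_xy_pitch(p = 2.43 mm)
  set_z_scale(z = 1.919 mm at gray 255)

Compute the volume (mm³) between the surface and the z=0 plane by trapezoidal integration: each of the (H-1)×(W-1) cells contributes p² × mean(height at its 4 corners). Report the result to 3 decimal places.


906.109

height_mm = gray/255 × 1.919; cell vol = 2.43² × mean(4 corners)
unit = 2.43² × 1.919 / (4×255) = 0.0111093 mm³ per gray-sum
row 0: Σ corner-gray over 14 cells = 6850  → 76.0988
row 1: Σ corner-gray over 14 cells = 7879  → 87.5303
row 2: Σ corner-gray over 14 cells = 8346  → 92.7184
row 3: Σ corner-gray over 14 cells = 6444  → 71.5884
row 4: Σ corner-gray over 14 cells = 7152  → 79.4538
row 5: Σ corner-gray over 14 cells = 7364  → 81.8090
row 6: Σ corner-gray over 14 cells = 6892  → 76.5654
row 7: Σ corner-gray over 14 cells = 7519  → 83.5310
row 8: Σ corner-gray over 14 cells = 7208  → 80.0760
row 9: Σ corner-gray over 14 cells = 7402  → 82.2312
row 10: Σ corner-gray over 14 cells = 8507  → 94.5070
Σ rows: total corner-gray = 81563  → 906.1092 mm³


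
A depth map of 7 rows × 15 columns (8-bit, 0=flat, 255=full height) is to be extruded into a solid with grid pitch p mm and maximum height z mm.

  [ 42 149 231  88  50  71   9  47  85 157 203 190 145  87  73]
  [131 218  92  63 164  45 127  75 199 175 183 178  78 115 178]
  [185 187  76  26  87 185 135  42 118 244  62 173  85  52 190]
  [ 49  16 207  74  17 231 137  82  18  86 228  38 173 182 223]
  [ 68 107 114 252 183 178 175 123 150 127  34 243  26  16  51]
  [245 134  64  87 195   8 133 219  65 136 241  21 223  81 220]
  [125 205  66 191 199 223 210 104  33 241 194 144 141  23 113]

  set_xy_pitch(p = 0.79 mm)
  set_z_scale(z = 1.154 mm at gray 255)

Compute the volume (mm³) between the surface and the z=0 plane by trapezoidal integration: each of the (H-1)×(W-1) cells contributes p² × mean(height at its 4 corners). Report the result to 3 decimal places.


height_mm = gray/255 × 1.154; cell vol = 0.79² × mean(4 corners)
unit = 0.79² × 1.154 / (4×255) = 0.00070609 mm³ per gray-sum
row 0: Σ corner-gray over 14 cells = 6872  → 4.8522
row 1: Σ corner-gray over 14 cells = 7052  → 4.9793
row 2: Σ corner-gray over 14 cells = 6569  → 4.6383
row 3: Σ corner-gray over 14 cells = 6825  → 4.8191
row 4: Σ corner-gray over 14 cells = 7254  → 5.1220
row 5: Σ corner-gray over 14 cells = 7865  → 5.5534
Σ rows: total corner-gray = 42437  → 29.9643 mm³

29.964


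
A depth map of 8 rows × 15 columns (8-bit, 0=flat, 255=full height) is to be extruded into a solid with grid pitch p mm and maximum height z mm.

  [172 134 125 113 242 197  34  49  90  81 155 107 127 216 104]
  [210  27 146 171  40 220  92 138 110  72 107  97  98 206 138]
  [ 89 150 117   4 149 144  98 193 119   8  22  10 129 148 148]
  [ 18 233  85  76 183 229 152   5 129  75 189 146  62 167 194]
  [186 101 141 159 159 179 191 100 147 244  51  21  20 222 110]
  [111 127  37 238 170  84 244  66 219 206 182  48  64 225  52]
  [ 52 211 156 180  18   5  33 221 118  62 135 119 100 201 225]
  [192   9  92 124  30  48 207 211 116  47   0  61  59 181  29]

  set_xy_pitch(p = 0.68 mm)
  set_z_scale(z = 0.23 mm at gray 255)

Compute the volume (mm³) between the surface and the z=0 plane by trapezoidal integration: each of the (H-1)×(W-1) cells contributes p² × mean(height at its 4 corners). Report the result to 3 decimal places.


height_mm = gray/255 × 0.23; cell vol = 0.68² × mean(4 corners)
unit = 0.68² × 0.23 / (4×255) = 0.000104267 mm³ per gray-sum
row 0: Σ corner-gray over 14 cells = 7012  → 0.7311
row 1: Σ corner-gray over 14 cells = 6215  → 0.6480
row 2: Σ corner-gray over 14 cells = 6493  → 0.6770
row 3: Σ corner-gray over 14 cells = 7440  → 0.7757
row 4: Σ corner-gray over 14 cells = 7749  → 0.8080
row 5: Σ corner-gray over 14 cells = 7378  → 0.7693
row 6: Σ corner-gray over 14 cells = 5986  → 0.6241
Σ rows: total corner-gray = 48273  → 5.0333 mm³

5.033


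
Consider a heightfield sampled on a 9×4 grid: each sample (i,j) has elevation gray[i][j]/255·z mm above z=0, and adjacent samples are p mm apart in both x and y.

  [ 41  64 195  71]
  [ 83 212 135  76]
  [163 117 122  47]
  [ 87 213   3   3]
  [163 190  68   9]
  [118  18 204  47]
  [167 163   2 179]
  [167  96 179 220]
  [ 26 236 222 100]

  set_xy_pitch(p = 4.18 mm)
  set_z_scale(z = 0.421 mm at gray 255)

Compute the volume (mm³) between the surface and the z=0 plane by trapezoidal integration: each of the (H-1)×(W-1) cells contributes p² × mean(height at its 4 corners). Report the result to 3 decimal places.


83.785

height_mm = gray/255 × 0.421; cell vol = 4.18² × mean(4 corners)
unit = 4.18² × 0.421 / (4×255) = 0.00721165 mm³ per gray-sum
row 0: Σ corner-gray over 3 cells = 1483  → 10.6949
row 1: Σ corner-gray over 3 cells = 1541  → 11.1131
row 2: Σ corner-gray over 3 cells = 1210  → 8.7261
row 3: Σ corner-gray over 3 cells = 1210  → 8.7261
row 4: Σ corner-gray over 3 cells = 1297  → 9.3535
row 5: Σ corner-gray over 3 cells = 1285  → 9.2670
row 6: Σ corner-gray over 3 cells = 1613  → 11.6324
row 7: Σ corner-gray over 3 cells = 1979  → 14.2719
Σ rows: total corner-gray = 11618  → 83.7849 mm³


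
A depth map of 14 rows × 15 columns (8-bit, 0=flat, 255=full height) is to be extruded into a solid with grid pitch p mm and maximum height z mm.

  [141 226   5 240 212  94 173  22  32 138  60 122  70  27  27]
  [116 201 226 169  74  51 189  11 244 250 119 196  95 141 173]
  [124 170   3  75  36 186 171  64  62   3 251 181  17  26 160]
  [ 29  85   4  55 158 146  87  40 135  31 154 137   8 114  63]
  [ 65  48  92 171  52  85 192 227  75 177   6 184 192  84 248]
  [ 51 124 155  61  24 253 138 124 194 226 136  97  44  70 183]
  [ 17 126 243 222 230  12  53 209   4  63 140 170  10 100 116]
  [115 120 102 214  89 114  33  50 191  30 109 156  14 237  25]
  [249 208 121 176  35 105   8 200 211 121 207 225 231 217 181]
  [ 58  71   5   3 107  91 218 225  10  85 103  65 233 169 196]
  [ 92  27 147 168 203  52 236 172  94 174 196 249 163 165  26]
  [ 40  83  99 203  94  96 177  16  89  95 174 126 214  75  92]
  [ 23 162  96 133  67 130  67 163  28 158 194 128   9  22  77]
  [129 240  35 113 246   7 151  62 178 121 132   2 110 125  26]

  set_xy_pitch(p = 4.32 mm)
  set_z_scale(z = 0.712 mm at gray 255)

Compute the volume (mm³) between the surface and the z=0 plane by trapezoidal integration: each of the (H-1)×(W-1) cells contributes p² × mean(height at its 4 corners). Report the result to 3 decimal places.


height_mm = gray/255 × 0.712; cell vol = 4.32² × mean(4 corners)
unit = 4.32² × 0.712 / (4×255) = 0.0130271 mm³ per gray-sum
row 0: Σ corner-gray over 14 cells = 7231  → 94.1989
row 1: Σ corner-gray over 14 cells = 6995  → 91.1245
row 2: Σ corner-gray over 14 cells = 5174  → 67.4021
row 3: Σ corner-gray over 14 cells = 5883  → 76.6384
row 4: Σ corner-gray over 14 cells = 7009  → 91.3069
row 5: Σ corner-gray over 14 cells = 6823  → 88.8838
row 6: Σ corner-gray over 14 cells = 6355  → 82.7871
row 7: Σ corner-gray over 14 cells = 7618  → 99.2403
row 8: Σ corner-gray over 14 cells = 7584  → 98.7974
row 9: Σ corner-gray over 14 cells = 7234  → 94.2379
row 10: Σ corner-gray over 14 cells = 7424  → 96.7131
row 11: Σ corner-gray over 14 cells = 6028  → 78.5273
row 12: Σ corner-gray over 14 cells = 6013  → 78.3319
Σ rows: total corner-gray = 87371  → 1138.1896 mm³

1138.190


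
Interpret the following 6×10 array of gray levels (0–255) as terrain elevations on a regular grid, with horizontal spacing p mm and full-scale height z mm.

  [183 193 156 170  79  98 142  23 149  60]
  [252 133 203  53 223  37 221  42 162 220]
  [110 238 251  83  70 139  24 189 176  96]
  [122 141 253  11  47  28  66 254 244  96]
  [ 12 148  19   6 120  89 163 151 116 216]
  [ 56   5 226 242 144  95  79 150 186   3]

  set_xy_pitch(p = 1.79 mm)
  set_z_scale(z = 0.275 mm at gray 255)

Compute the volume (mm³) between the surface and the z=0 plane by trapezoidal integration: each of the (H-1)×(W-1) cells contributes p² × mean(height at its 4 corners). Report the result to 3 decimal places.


height_mm = gray/255 × 0.275; cell vol = 1.79² × mean(4 corners)
unit = 1.79² × 0.275 / (4×255) = 0.00086385 mm³ per gray-sum
row 0: Σ corner-gray over 9 cells = 4883  → 4.2182
row 1: Σ corner-gray over 9 cells = 5166  → 4.4627
row 2: Σ corner-gray over 9 cells = 4852  → 4.1914
row 3: Σ corner-gray over 9 cells = 4158  → 3.5919
row 4: Σ corner-gray over 9 cells = 4165  → 3.5979
Σ rows: total corner-gray = 23224  → 20.0621 mm³

20.062


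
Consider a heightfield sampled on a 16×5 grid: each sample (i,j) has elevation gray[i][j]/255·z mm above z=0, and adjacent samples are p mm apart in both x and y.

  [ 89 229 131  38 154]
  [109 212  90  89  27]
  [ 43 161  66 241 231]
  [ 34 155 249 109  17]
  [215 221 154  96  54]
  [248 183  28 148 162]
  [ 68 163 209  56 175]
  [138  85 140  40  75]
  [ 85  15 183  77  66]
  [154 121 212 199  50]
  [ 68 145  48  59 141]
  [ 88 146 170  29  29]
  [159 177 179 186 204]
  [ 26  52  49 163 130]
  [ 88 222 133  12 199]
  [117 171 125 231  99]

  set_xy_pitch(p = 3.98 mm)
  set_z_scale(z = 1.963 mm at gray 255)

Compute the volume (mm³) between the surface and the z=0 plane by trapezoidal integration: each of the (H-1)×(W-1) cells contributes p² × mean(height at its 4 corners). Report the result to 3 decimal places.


height_mm = gray/255 × 1.963; cell vol = 3.98² × mean(4 corners)
unit = 3.98² × 1.963 / (4×255) = 0.030485 mm³ per gray-sum
row 0: Σ corner-gray over 4 cells = 1957  → 59.6592
row 1: Σ corner-gray over 4 cells = 2128  → 64.8721
row 2: Σ corner-gray over 4 cells = 2287  → 69.7192
row 3: Σ corner-gray over 4 cells = 2288  → 69.7497
row 4: Σ corner-gray over 4 cells = 2339  → 71.3044
row 5: Σ corner-gray over 4 cells = 2227  → 67.8901
row 6: Σ corner-gray over 4 cells = 1842  → 56.1534
row 7: Σ corner-gray over 4 cells = 1444  → 44.0203
row 8: Σ corner-gray over 4 cells = 1969  → 60.0250
row 9: Σ corner-gray over 4 cells = 1981  → 60.3908
row 10: Σ corner-gray over 4 cells = 1520  → 46.3372
row 11: Σ corner-gray over 4 cells = 2254  → 68.7132
row 12: Σ corner-gray over 4 cells = 2131  → 64.9635
row 13: Σ corner-gray over 4 cells = 1705  → 51.9769
row 14: Σ corner-gray over 4 cells = 2291  → 69.8411
Σ rows: total corner-gray = 30363  → 925.6162 mm³

925.616


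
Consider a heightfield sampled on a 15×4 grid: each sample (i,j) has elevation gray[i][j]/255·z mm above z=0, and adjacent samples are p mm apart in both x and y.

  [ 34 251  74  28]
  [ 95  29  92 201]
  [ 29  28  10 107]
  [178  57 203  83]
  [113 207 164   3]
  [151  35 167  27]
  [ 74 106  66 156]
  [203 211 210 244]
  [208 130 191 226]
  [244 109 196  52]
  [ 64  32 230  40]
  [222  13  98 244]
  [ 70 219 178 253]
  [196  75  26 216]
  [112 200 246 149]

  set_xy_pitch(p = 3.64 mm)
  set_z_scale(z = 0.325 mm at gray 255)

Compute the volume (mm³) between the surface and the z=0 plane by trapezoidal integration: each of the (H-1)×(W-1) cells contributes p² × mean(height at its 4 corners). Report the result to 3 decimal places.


91.150

height_mm = gray/255 × 0.325; cell vol = 3.64² × mean(4 corners)
unit = 3.64² × 0.325 / (4×255) = 0.00422169 mm³ per gray-sum
row 0: Σ corner-gray over 3 cells = 1250  → 5.2771
row 1: Σ corner-gray over 3 cells = 750  → 3.1663
row 2: Σ corner-gray over 3 cells = 993  → 4.1921
row 3: Σ corner-gray over 3 cells = 1639  → 6.9193
row 4: Σ corner-gray over 3 cells = 1440  → 6.0792
row 5: Σ corner-gray over 3 cells = 1156  → 4.8803
row 6: Σ corner-gray over 3 cells = 1863  → 7.8650
row 7: Σ corner-gray over 3 cells = 2365  → 9.9843
row 8: Σ corner-gray over 3 cells = 1982  → 8.3674
row 9: Σ corner-gray over 3 cells = 1534  → 6.4761
row 10: Σ corner-gray over 3 cells = 1316  → 5.5557
row 11: Σ corner-gray over 3 cells = 1805  → 7.6201
row 12: Σ corner-gray over 3 cells = 1731  → 7.3077
row 13: Σ corner-gray over 3 cells = 1767  → 7.4597
Σ rows: total corner-gray = 21591  → 91.1504 mm³


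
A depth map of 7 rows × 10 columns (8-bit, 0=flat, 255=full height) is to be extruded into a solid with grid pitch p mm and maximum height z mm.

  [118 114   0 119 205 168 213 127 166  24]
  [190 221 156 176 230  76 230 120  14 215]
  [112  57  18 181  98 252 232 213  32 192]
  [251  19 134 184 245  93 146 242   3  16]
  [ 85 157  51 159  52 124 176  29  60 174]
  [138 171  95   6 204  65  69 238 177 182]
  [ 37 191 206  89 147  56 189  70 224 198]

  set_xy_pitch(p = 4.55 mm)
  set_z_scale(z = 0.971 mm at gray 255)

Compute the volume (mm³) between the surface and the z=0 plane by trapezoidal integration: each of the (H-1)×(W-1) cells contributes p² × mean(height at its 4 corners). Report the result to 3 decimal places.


569.068

height_mm = gray/255 × 0.971; cell vol = 4.55² × mean(4 corners)
unit = 4.55² × 0.971 / (4×255) = 0.019708 mm³ per gray-sum
row 0: Σ corner-gray over 9 cells = 5217  → 102.8165
row 1: Σ corner-gray over 9 cells = 5321  → 104.8661
row 2: Σ corner-gray over 9 cells = 4869  → 95.9581
row 3: Σ corner-gray over 9 cells = 4274  → 84.2319
row 4: Σ corner-gray over 9 cells = 4245  → 83.6603
row 5: Σ corner-gray over 9 cells = 4949  → 97.5347
Σ rows: total corner-gray = 28875  → 569.0676 mm³
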